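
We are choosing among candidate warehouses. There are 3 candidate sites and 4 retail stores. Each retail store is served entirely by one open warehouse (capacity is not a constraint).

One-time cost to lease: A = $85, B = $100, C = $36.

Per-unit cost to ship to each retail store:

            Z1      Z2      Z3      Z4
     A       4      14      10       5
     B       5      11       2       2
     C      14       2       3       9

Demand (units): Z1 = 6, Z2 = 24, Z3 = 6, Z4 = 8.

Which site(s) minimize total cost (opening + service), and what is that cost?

Open B and C; minimum total cost 242.

For any fixed open set, each retail store goes to its cheapest open site; total = fixed + service.
{B, C}: Z1→B 5·6=30, Z2→C 2·24=48, Z3→B 2·6=12, Z4→B 2·8=16. Service 106; fixed 136; total 242.
{A, C}: service 130 + fixed 121 = 251
{C}: Z1→C 14·6=84, Z2→C 2·24=48, Z3→C 3·6=18, Z4→C 9·8=72. Service 222; fixed 36; total 258.
{A, B, C}: service 100 + fixed 221 = 321
(All 7 nonempty subsets were checked; B and C is lowest.)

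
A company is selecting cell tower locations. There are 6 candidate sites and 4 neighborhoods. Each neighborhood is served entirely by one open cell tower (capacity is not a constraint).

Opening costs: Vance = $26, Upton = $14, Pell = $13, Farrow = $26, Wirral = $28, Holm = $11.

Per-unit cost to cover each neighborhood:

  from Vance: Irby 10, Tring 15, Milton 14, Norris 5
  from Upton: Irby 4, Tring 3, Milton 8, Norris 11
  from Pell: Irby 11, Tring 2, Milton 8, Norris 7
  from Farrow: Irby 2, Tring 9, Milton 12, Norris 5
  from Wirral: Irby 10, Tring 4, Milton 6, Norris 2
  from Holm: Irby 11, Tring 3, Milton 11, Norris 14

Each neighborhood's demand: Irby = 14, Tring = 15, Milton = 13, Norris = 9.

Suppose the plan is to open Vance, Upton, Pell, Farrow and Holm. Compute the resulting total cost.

Each neighborhood is assigned to its cheapest site among the open ones.
{Vance, Upton, Pell, Farrow, Holm}: Irby→Farrow 2·14=28, Tring→Pell 2·15=30, Milton→Upton 8·13=104, Norris→Vance 5·9=45. Service 207; fixed 90; total 297.

Total cost: 297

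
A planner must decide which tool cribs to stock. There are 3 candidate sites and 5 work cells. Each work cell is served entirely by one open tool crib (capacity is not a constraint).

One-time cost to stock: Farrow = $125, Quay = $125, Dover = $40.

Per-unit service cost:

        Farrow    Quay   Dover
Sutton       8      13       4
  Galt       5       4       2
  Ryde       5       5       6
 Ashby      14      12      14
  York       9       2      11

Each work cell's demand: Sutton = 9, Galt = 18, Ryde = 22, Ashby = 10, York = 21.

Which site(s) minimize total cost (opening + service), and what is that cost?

For any fixed open set, each work cell goes to its cheapest open site; total = fixed + service.
{Quay, Dover}: Sutton→Dover 4·9=36, Galt→Dover 2·18=36, Ryde→Quay 5·22=110, Ashby→Quay 12·10=120, York→Quay 2·21=42. Service 344; fixed 165; total 509.
{Quay}: Sutton→Quay 13·9=117, Galt→Quay 4·18=72, Ryde→Quay 5·22=110, Ashby→Quay 12·10=120, York→Quay 2·21=42. Service 461; fixed 125; total 586.
{Dover}: Sutton→Dover 4·9=36, Galt→Dover 2·18=36, Ryde→Dover 6·22=132, Ashby→Dover 14·10=140, York→Dover 11·21=231. Service 575; fixed 40; total 615.
{Farrow, Quay, Dover}: service 344 + fixed 290 = 634
No other subset beats 509.

Open Quay and Dover; minimum total cost 509.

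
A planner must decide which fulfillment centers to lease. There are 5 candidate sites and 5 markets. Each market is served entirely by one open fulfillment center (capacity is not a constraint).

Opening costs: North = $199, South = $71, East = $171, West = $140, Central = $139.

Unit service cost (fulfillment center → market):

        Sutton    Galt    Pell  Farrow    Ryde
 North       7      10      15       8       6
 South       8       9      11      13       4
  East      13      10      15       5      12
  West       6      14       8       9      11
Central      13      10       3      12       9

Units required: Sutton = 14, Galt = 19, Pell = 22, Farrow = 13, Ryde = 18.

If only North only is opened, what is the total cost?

Total cost: 1029

Each market is assigned to its cheapest site among the open ones.
{North}: Sutton→North 7·14=98, Galt→North 10·19=190, Pell→North 15·22=330, Farrow→North 8·13=104, Ryde→North 6·18=108. Service 830; fixed 199; total 1029.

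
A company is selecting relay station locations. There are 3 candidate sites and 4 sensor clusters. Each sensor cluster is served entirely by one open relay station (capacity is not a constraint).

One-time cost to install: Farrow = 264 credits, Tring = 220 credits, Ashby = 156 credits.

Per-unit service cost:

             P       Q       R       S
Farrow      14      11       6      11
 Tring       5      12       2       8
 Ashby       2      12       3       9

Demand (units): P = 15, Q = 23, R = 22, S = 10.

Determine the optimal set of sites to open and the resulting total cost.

For any fixed open set, each sensor cluster goes to its cheapest open site; total = fixed + service.
{Ashby}: P→Ashby 2·15=30, Q→Ashby 12·23=276, R→Ashby 3·22=66, S→Ashby 9·10=90. Service 462; fixed 156; total 618.
{Tring}: service 475 + fixed 220 = 695
{Tring, Ashby}: P→Ashby 2·15=30, Q→Tring 12·23=276, R→Tring 2·22=44, S→Tring 8·10=80. Service 430; fixed 376; total 806.
{Farrow, Tring, Ashby}: P→Ashby 2·15=30, Q→Farrow 11·23=253, R→Tring 2·22=44, S→Tring 8·10=80. Service 407; fixed 640; total 1047.
(All 7 nonempty subsets were checked; Ashby only is lowest.)

Open Ashby only; minimum total cost 618.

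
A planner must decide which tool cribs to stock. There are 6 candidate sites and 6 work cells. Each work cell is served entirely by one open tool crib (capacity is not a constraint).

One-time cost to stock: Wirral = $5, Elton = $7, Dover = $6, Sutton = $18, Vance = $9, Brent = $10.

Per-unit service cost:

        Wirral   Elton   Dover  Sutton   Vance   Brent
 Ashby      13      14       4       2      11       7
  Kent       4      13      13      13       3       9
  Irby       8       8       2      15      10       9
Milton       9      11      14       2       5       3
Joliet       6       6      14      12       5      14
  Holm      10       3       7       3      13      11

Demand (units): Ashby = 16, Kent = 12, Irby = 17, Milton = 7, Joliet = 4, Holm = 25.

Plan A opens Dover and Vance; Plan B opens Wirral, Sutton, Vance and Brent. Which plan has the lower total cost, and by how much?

Plan A: {Dover, Vance}: Ashby→Dover 4·16=64, Kent→Vance 3·12=36, Irby→Dover 2·17=34, Milton→Vance 5·7=35, Joliet→Vance 5·4=20, Holm→Dover 7·25=175. Service 364; fixed 15; total 379.
Plan B: {Wirral, Sutton, Vance, Brent}: Ashby→Sutton 2·16=32, Kent→Vance 3·12=36, Irby→Wirral 8·17=136, Milton→Sutton 2·7=14, Joliet→Vance 5·4=20, Holm→Sutton 3·25=75. Service 313; fixed 42; total 355.
Difference: |379 − 355| = 24.

Plan B is cheaper by 24.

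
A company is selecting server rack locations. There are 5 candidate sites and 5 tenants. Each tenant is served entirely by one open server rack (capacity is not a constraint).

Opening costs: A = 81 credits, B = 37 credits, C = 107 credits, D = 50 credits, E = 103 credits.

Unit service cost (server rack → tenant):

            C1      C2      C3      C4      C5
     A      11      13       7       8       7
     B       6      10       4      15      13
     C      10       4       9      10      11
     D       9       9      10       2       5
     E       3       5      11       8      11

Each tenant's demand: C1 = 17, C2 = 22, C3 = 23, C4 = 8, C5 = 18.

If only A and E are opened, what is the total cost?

Total cost: 696

Each tenant is assigned to its cheapest site among the open ones.
{A, E}: C1→E 3·17=51, C2→E 5·22=110, C3→A 7·23=161, C4→A 8·8=64, C5→A 7·18=126. Service 512; fixed 184; total 696.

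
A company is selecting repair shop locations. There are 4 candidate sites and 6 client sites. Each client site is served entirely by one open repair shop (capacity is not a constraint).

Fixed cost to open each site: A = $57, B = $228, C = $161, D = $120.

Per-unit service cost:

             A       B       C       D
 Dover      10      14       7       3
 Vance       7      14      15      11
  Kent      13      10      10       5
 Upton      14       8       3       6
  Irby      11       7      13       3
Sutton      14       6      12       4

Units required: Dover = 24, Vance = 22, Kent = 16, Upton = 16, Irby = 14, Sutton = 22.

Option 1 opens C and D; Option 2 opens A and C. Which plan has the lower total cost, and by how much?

Option 1: {C, D}: Dover→D 3·24=72, Vance→D 11·22=242, Kent→D 5·16=80, Upton→C 3·16=48, Irby→D 3·14=42, Sutton→D 4·22=88. Service 572; fixed 281; total 853.
Option 2: {A, C}: Dover→C 7·24=168, Vance→A 7·22=154, Kent→C 10·16=160, Upton→C 3·16=48, Irby→A 11·14=154, Sutton→C 12·22=264. Service 948; fixed 218; total 1166.
Difference: |853 − 1166| = 313.

Option 1 is cheaper by 313.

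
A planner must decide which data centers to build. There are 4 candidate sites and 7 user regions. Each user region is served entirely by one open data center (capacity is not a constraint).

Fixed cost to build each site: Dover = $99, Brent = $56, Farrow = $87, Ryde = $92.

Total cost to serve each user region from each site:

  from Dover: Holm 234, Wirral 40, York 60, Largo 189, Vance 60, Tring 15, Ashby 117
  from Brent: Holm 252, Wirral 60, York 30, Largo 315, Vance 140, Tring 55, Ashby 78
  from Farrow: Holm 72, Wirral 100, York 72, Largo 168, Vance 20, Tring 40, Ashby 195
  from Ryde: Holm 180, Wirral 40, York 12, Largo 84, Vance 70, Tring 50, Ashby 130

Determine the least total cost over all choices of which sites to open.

Minimum total cost: 577

For any fixed open set, each user region goes to its cheapest open site; total = fixed + service.
{Farrow, Ryde}: Holm→Farrow 72, Wirral→Ryde 40, York→Ryde 12, Largo→Ryde 84, Vance→Farrow 20, Tring→Farrow 40, Ashby→Ryde 130. Service 398; fixed 179; total 577.
{Brent, Farrow, Ryde}: Holm→Farrow 72, Wirral→Ryde 40, York→Ryde 12, Largo→Ryde 84, Vance→Farrow 20, Tring→Farrow 40, Ashby→Brent 78. Service 346; fixed 235; total 581.
{Brent, Farrow}: Holm→Farrow 72, Wirral→Brent 60, York→Brent 30, Largo→Farrow 168, Vance→Farrow 20, Tring→Farrow 40, Ashby→Brent 78. Service 468; fixed 143; total 611.
{Dover, Brent, Farrow, Ryde}: Holm→Farrow 72, Wirral→Dover 40, York→Ryde 12, Largo→Ryde 84, Vance→Farrow 20, Tring→Dover 15, Ashby→Brent 78. Service 321; fixed 334; total 655.
No other subset beats 577.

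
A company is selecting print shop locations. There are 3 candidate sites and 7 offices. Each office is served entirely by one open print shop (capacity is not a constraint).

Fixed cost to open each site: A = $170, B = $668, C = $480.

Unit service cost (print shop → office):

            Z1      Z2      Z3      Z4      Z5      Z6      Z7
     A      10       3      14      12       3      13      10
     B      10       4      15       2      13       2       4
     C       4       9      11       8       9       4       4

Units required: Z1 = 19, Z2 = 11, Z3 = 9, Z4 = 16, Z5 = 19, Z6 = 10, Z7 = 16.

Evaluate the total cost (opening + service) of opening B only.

Each office is assigned to its cheapest site among the open ones.
{B}: Z1→B 10·19=190, Z2→B 4·11=44, Z3→B 15·9=135, Z4→B 2·16=32, Z5→B 13·19=247, Z6→B 2·10=20, Z7→B 4·16=64. Service 732; fixed 668; total 1400.

Total cost: 1400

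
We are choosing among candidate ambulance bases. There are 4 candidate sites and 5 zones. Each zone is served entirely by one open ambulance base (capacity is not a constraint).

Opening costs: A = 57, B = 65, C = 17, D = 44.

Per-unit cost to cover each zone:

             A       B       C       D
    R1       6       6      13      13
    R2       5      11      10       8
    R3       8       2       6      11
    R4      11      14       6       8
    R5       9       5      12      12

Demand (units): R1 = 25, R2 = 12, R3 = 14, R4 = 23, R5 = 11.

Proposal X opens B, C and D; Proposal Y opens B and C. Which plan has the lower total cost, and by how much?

Proposal X: {B, C, D}: R1→B 6·25=150, R2→D 8·12=96, R3→B 2·14=28, R4→C 6·23=138, R5→B 5·11=55. Service 467; fixed 126; total 593.
Proposal Y: {B, C}: R1→B 6·25=150, R2→C 10·12=120, R3→B 2·14=28, R4→C 6·23=138, R5→B 5·11=55. Service 491; fixed 82; total 573.
Difference: |593 − 573| = 20.

Proposal Y is cheaper by 20.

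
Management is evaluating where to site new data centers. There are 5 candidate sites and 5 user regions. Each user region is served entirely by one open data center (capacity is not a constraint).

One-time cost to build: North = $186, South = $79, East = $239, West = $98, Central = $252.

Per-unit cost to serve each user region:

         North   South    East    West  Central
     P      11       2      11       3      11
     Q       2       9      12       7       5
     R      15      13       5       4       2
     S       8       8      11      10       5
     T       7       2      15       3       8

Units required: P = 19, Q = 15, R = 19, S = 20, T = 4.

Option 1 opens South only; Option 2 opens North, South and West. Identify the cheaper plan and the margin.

Option 1: {South}: P→South 2·19=38, Q→South 9·15=135, R→South 13·19=247, S→South 8·20=160, T→South 2·4=8. Service 588; fixed 79; total 667.
Option 2: {North, South, West}: P→South 2·19=38, Q→North 2·15=30, R→West 4·19=76, S→North 8·20=160, T→South 2·4=8. Service 312; fixed 363; total 675.
Difference: |667 − 675| = 8.

Option 1 is cheaper by 8.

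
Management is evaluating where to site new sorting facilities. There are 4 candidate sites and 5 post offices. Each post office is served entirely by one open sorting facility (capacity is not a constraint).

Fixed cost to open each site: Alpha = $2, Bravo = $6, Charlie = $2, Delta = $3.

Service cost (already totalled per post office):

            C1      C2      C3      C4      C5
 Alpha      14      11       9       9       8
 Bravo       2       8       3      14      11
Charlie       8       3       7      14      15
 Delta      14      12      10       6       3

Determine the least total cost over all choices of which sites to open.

Minimum total cost: 28

For any fixed open set, each post office goes to its cheapest open site; total = fixed + service.
{Bravo, Charlie, Delta}: C1→Bravo 2, C2→Charlie 3, C3→Bravo 3, C4→Delta 6, C5→Delta 3. Service 17; fixed 11; total 28.
{Alpha, Bravo, Charlie, Delta}: service 17 + fixed 13 = 30
{Bravo, Delta}: service 22 + fixed 9 = 31
{Alpha}: C1→Alpha 14, C2→Alpha 11, C3→Alpha 9, C4→Alpha 9, C5→Alpha 8. Service 51; fixed 2; total 53.
No other subset beats 28.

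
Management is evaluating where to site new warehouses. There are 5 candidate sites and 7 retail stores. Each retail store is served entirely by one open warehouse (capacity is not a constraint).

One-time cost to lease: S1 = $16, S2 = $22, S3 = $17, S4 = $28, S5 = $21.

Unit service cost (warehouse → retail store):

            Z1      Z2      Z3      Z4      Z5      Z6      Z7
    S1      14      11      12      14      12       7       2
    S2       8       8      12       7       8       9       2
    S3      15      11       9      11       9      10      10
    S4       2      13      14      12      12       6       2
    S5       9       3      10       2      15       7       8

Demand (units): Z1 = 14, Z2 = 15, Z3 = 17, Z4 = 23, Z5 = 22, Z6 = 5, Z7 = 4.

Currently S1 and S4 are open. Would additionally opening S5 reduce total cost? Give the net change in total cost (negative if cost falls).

Current service cost with {S1, S4}: 975.
Adding S5: each retail store re-picks its cheapest; new service cost 591, saving 384.
Extra fixed cost: 21. Net change = 21 − 384 = -363.
(Totals: 1019 → 656.)

Yes — net change −363 (cost falls by 363).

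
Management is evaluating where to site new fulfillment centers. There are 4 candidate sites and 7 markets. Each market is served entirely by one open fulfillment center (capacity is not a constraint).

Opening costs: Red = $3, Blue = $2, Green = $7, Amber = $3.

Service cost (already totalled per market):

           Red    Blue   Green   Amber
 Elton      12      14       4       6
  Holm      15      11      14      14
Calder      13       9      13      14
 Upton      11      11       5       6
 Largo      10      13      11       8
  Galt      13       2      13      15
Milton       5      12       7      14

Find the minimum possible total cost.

For any fixed open set, each market goes to its cheapest open site; total = fixed + service.
{Red, Blue, Amber}: Elton→Amber 6, Holm→Blue 11, Calder→Blue 9, Upton→Amber 6, Largo→Amber 8, Galt→Blue 2, Milton→Red 5. Service 47; fixed 8; total 55.
{Red, Blue, Green}: Elton→Green 4, Holm→Blue 11, Calder→Blue 9, Upton→Green 5, Largo→Red 10, Galt→Blue 2, Milton→Red 5. Service 46; fixed 12; total 58.
{Blue, Green}: Elton→Green 4, Holm→Blue 11, Calder→Blue 9, Upton→Green 5, Largo→Green 11, Galt→Blue 2, Milton→Green 7. Service 49; fixed 9; total 58.
{Red, Blue, Green, Amber}: Elton→Green 4, Holm→Blue 11, Calder→Blue 9, Upton→Green 5, Largo→Amber 8, Galt→Blue 2, Milton→Red 5. Service 44; fixed 15; total 59.
(All 15 nonempty subsets were checked; Red, Blue and Amber is lowest.)

Minimum total cost: 55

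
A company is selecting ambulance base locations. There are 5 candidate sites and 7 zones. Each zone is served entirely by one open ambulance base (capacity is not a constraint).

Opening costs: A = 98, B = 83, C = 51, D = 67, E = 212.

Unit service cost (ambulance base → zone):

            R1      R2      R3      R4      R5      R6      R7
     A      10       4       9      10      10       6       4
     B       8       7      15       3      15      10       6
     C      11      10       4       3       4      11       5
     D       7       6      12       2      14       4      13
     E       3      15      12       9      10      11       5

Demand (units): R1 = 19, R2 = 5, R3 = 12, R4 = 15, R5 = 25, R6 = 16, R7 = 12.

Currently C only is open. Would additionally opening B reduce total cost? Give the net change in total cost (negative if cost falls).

Yes — net change −5 (cost falls by 5).

Current service cost with {C}: 688.
Adding B: each zone re-picks its cheapest; new service cost 600, saving 88.
Extra fixed cost: 83. Net change = 83 − 88 = -5.
(Totals: 739 → 734.)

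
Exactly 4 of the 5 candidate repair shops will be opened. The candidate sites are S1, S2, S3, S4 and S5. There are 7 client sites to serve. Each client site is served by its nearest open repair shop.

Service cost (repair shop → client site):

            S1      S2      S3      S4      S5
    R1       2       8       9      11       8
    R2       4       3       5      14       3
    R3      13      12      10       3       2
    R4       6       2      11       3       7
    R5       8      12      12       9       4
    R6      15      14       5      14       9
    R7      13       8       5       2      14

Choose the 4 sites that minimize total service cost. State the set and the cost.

Choose S1, S3, S4 and S5; total service cost 21.

With exactly 4 open, each client site uses its cheapest among the chosen.
{S1, S3, S4, S5}: R1→S1 2, R2→S5 3, R3→S5 2, R4→S4 3, R5→S5 4, R6→S3 5, R7→S4 2. Service cost 21.
{S1, S2, S3, S5}: service cost 23
{S1, S2, S4, S5}: service cost 24
Among all 5 size-4 choices, {S1, S3, S4, S5} is lowest.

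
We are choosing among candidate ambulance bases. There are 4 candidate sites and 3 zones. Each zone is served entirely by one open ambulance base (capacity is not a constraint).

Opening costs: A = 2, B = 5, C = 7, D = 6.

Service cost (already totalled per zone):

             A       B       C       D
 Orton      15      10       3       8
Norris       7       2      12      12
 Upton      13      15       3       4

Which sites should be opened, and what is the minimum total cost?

For any fixed open set, each zone goes to its cheapest open site; total = fixed + service.
{B, C}: Orton→C 3, Norris→B 2, Upton→C 3. Service 8; fixed 12; total 20.
{A, B, C}: service 8 + fixed 14 = 22
{A, C}: service 13 + fixed 9 = 22
{A, B, C, D}: service 8 + fixed 20 = 28
No other subset beats 20.

Open B and C; minimum total cost 20.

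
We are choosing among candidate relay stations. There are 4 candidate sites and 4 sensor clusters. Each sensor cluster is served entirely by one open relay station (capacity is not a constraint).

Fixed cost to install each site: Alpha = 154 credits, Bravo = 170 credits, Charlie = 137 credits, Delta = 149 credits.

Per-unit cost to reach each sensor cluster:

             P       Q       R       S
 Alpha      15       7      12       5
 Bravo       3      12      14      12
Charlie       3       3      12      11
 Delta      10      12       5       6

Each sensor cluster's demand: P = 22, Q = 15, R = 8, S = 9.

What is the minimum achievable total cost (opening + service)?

Minimum total cost: 443

For any fixed open set, each sensor cluster goes to its cheapest open site; total = fixed + service.
{Charlie}: P→Charlie 3·22=66, Q→Charlie 3·15=45, R→Charlie 12·8=96, S→Charlie 11·9=99. Service 306; fixed 137; total 443.
{Charlie, Delta}: service 205 + fixed 286 = 491
{Alpha, Charlie}: P→Charlie 3·22=66, Q→Charlie 3·15=45, R→Alpha 12·8=96, S→Alpha 5·9=45. Service 252; fixed 291; total 543.
{Alpha, Bravo, Charlie, Delta}: service 196 + fixed 610 = 806
No other subset beats 443.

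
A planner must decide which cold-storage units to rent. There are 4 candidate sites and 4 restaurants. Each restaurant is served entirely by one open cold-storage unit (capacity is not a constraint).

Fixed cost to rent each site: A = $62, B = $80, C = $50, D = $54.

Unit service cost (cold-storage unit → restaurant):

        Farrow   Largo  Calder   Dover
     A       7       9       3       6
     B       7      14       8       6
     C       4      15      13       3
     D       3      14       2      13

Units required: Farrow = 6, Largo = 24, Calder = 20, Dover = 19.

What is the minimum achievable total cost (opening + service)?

Minimum total cost: 469

For any fixed open set, each restaurant goes to its cheapest open site; total = fixed + service.
{A, C}: Farrow→C 4·6=24, Largo→A 9·24=216, Calder→A 3·20=60, Dover→C 3·19=57. Service 357; fixed 112; total 469.
{A}: service 432 + fixed 62 = 494
{A, C, D}: service 331 + fixed 166 = 497
{A, B, C, D}: service 331 + fixed 246 = 577
No other subset beats 469.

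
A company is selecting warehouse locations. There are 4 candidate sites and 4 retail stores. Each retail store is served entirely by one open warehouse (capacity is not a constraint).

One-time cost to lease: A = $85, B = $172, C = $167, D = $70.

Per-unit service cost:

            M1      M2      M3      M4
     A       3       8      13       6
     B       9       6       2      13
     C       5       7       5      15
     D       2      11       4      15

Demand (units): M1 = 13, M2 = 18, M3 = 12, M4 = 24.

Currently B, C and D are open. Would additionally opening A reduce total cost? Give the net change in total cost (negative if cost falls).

Yes — net change −83 (cost falls by 83).

Current service cost with {B, C, D}: 470.
Adding A: each retail store re-picks its cheapest; new service cost 302, saving 168.
Extra fixed cost: 85. Net change = 85 − 168 = -83.
(Totals: 879 → 796.)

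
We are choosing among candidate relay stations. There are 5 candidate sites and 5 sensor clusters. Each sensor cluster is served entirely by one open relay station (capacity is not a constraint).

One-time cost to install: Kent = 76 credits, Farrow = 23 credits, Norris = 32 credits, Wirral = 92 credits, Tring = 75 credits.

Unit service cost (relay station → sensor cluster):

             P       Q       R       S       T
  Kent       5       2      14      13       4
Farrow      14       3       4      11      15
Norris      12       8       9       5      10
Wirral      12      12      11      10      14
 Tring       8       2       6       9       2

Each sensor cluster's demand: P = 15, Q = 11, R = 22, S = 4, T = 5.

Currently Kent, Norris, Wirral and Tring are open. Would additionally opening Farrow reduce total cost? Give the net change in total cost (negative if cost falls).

Yes — net change −21 (cost falls by 21).

Current service cost with {Kent, Norris, Wirral, Tring}: 259.
Adding Farrow: each sensor cluster re-picks its cheapest; new service cost 215, saving 44.
Extra fixed cost: 23. Net change = 23 − 44 = -21.
(Totals: 534 → 513.)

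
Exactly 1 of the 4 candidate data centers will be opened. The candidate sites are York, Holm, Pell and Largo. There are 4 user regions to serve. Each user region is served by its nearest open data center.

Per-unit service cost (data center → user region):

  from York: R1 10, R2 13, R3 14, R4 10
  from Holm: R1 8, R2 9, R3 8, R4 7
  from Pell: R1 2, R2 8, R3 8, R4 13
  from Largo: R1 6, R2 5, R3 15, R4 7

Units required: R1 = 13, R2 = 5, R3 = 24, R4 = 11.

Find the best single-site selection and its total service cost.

With exactly 1 open, each user region uses its cheapest among the chosen.
{Pell}: R1→Pell 2·13=26, R2→Pell 8·5=40, R3→Pell 8·24=192, R4→Pell 13·11=143. Service cost 401.
{Holm}: service cost 418
{Largo}: service cost 540
Among all 4 size-1 choices, {Pell} is lowest.

Choose Pell only; total service cost 401.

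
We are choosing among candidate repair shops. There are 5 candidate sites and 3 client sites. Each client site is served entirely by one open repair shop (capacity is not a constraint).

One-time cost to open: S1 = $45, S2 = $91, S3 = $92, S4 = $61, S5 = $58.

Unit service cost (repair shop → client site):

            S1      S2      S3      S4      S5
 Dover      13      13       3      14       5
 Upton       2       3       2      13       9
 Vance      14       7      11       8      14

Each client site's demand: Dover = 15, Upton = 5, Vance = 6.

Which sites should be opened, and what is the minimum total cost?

For any fixed open set, each client site goes to its cheapest open site; total = fixed + service.
{S3}: Dover→S3 3·15=45, Upton→S3 2·5=10, Vance→S3 11·6=66. Service 121; fixed 92; total 213.
{S3, S4}: service 103 + fixed 153 = 256
{S1, S3}: Dover→S3 3·15=45, Upton→S1 2·5=10, Vance→S3 11·6=66. Service 121; fixed 137; total 258.
{S1, S2, S3, S4, S5}: service 97 + fixed 347 = 444
No other subset beats 213.

Open S3 only; minimum total cost 213.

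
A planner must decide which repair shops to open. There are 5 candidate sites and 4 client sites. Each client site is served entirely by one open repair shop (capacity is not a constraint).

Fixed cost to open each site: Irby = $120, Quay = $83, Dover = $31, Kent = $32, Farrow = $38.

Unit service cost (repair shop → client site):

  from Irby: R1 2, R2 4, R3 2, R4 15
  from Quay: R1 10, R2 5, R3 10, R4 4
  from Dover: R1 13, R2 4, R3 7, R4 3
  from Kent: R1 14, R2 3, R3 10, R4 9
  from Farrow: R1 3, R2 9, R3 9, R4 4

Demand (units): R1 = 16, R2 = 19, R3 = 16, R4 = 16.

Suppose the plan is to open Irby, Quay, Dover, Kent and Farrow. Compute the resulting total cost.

Total cost: 473

Each client site is assigned to its cheapest site among the open ones.
{Irby, Quay, Dover, Kent, Farrow}: R1→Irby 2·16=32, R2→Kent 3·19=57, R3→Irby 2·16=32, R4→Dover 3·16=48. Service 169; fixed 304; total 473.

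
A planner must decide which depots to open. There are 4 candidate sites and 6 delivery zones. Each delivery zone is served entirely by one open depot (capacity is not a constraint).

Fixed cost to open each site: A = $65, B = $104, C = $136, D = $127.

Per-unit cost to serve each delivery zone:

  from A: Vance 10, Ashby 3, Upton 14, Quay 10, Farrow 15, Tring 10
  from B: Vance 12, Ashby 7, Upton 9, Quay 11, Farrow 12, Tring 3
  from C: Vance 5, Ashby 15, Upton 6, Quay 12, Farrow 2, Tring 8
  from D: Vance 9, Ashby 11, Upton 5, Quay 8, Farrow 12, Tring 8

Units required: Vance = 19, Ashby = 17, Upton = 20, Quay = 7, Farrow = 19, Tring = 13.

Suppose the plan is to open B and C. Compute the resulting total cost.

Each delivery zone is assigned to its cheapest site among the open ones.
{B, C}: Vance→C 5·19=95, Ashby→B 7·17=119, Upton→C 6·20=120, Quay→B 11·7=77, Farrow→C 2·19=38, Tring→B 3·13=39. Service 488; fixed 240; total 728.

Total cost: 728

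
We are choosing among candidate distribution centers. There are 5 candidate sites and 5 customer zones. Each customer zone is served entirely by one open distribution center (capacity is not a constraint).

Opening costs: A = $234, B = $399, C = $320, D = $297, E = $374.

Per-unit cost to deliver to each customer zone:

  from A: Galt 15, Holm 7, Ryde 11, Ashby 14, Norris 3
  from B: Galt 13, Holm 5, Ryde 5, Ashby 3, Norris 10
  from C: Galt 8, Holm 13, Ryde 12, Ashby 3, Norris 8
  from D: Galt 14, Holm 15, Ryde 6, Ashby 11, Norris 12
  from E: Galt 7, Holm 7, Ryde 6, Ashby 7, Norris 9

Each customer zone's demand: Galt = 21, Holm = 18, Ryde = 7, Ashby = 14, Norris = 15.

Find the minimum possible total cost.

Minimum total cost: 922

For any fixed open set, each customer zone goes to its cheapest open site; total = fixed + service.
{E}: Galt→E 7·21=147, Holm→E 7·18=126, Ryde→E 6·7=42, Ashby→E 7·14=98, Norris→E 9·15=135. Service 548; fixed 374; total 922.
{C}: service 648 + fixed 320 = 968
{B}: service 590 + fixed 399 = 989
{A, B, C, D, E}: service 359 + fixed 1624 = 1983
No other subset beats 922.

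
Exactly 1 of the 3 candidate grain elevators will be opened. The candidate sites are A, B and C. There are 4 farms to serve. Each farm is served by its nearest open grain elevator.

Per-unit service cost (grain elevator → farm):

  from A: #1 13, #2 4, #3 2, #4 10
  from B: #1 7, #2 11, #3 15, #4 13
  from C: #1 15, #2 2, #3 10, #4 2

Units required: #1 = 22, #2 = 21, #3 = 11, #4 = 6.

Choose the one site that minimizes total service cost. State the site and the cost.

With exactly 1 open, each farm uses its cheapest among the chosen.
{A}: #1→A 13·22=286, #2→A 4·21=84, #3→A 2·11=22, #4→A 10·6=60. Service cost 452.
{C}: service cost 494
{B}: service cost 628
Among all 3 size-1 choices, {A} is lowest.

Choose A only; total service cost 452.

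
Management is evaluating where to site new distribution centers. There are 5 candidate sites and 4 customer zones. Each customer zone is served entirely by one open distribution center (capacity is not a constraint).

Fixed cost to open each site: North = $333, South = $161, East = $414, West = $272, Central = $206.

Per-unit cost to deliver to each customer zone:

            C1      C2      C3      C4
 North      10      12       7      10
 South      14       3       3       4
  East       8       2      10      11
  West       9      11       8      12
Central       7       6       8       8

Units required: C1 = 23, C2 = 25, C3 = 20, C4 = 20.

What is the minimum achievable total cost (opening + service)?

Minimum total cost: 698

For any fixed open set, each customer zone goes to its cheapest open site; total = fixed + service.
{South}: C1→South 14·23=322, C2→South 3·25=75, C3→South 3·20=60, C4→South 4·20=80. Service 537; fixed 161; total 698.
{South, Central}: service 376 + fixed 367 = 743
{Central}: C1→Central 7·23=161, C2→Central 6·25=150, C3→Central 8·20=160, C4→Central 8·20=160. Service 631; fixed 206; total 837.
{North, South, East, West, Central}: C1→Central 7·23=161, C2→East 2·25=50, C3→South 3·20=60, C4→South 4·20=80. Service 351; fixed 1386; total 1737.
No other subset beats 698.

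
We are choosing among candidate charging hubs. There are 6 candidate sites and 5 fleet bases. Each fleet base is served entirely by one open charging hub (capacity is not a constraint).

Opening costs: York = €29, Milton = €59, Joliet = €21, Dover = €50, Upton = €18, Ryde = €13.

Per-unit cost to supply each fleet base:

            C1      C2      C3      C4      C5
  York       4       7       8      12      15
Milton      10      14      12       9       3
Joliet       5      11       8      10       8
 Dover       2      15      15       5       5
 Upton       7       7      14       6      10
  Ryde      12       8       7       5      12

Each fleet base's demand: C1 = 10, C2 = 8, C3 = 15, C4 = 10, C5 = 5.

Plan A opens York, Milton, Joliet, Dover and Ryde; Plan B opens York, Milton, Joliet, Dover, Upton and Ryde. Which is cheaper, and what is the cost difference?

Plan A: {York, Milton, Joliet, Dover, Ryde}: C1→Dover 2·10=20, C2→York 7·8=56, C3→Ryde 7·15=105, C4→Dover 5·10=50, C5→Milton 3·5=15. Service 246; fixed 172; total 418.
Plan B: {York, Milton, Joliet, Dover, Upton, Ryde}: C1→Dover 2·10=20, C2→York 7·8=56, C3→Ryde 7·15=105, C4→Dover 5·10=50, C5→Milton 3·5=15. Service 246; fixed 190; total 436.
Difference: |418 − 436| = 18.

Plan A is cheaper by 18.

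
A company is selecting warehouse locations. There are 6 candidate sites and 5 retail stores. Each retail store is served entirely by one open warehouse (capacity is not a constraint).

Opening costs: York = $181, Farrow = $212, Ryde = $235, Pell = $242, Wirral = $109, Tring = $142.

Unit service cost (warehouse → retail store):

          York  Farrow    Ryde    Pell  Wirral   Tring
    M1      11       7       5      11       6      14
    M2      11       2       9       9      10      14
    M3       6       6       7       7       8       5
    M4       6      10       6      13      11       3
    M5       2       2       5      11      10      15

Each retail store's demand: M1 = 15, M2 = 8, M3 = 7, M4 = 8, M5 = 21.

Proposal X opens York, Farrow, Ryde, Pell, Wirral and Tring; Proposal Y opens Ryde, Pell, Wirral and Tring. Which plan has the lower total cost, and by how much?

Proposal Y is cheaper by 274.

Proposal X: {York, Farrow, Ryde, Pell, Wirral, Tring}: M1→Ryde 5·15=75, M2→Farrow 2·8=16, M3→Tring 5·7=35, M4→Tring 3·8=24, M5→York 2·21=42. Service 192; fixed 1121; total 1313.
Proposal Y: {Ryde, Pell, Wirral, Tring}: M1→Ryde 5·15=75, M2→Ryde 9·8=72, M3→Tring 5·7=35, M4→Tring 3·8=24, M5→Ryde 5·21=105. Service 311; fixed 728; total 1039.
Difference: |1313 − 1039| = 274.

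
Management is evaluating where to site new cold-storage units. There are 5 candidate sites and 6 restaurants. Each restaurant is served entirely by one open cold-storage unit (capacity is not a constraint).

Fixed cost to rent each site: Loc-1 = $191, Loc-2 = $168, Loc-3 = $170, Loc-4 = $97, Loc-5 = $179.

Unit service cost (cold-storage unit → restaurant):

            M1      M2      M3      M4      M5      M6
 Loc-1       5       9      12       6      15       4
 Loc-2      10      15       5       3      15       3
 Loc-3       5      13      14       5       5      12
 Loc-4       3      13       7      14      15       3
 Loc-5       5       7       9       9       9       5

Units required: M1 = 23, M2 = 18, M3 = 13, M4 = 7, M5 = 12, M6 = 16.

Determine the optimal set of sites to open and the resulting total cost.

Open Loc-4 and Loc-5; minimum total cost 781.

For any fixed open set, each restaurant goes to its cheapest open site; total = fixed + service.
{Loc-4, Loc-5}: M1→Loc-4 3·23=69, M2→Loc-5 7·18=126, M3→Loc-4 7·13=91, M4→Loc-5 9·7=63, M5→Loc-5 9·12=108, M6→Loc-4 3·16=48. Service 505; fixed 276; total 781.
{Loc-5}: M1→Loc-5 5·23=115, M2→Loc-5 7·18=126, M3→Loc-5 9·13=117, M4→Loc-5 9·7=63, M5→Loc-5 9·12=108, M6→Loc-5 5·16=80. Service 609; fixed 179; total 788.
{Loc-3, Loc-4}: M1→Loc-4 3·23=69, M2→Loc-3 13·18=234, M3→Loc-4 7·13=91, M4→Loc-3 5·7=35, M5→Loc-3 5·12=60, M6→Loc-4 3·16=48. Service 537; fixed 267; total 804.
{Loc-1, Loc-2, Loc-3, Loc-4, Loc-5}: service 389 + fixed 805 = 1194
No other subset beats 781.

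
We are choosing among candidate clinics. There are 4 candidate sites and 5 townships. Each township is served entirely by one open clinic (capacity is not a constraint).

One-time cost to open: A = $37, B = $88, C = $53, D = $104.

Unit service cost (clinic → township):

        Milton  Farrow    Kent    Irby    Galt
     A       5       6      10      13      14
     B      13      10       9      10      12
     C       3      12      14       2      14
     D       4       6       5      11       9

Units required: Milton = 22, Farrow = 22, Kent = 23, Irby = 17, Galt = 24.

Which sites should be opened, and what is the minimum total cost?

Open C and D; minimum total cost 720.

For any fixed open set, each township goes to its cheapest open site; total = fixed + service.
{C, D}: Milton→C 3·22=66, Farrow→D 6·22=132, Kent→D 5·23=115, Irby→C 2·17=34, Galt→D 9·24=216. Service 563; fixed 157; total 720.
{A, C, D}: service 563 + fixed 194 = 757
{B, C, D}: Milton→C 3·22=66, Farrow→D 6·22=132, Kent→D 5·23=115, Irby→C 2·17=34, Galt→D 9·24=216. Service 563; fixed 245; total 808.
{A, B, C, D}: service 563 + fixed 282 = 845
No other subset beats 720.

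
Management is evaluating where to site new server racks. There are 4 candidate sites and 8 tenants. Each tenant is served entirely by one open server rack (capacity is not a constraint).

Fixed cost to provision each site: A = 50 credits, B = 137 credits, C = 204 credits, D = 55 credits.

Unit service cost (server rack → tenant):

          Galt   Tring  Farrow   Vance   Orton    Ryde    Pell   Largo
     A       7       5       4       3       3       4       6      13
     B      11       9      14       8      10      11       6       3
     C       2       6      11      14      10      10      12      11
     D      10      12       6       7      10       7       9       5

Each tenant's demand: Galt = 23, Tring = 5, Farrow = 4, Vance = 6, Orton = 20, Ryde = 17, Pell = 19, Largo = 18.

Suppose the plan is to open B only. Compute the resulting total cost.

Each tenant is assigned to its cheapest site among the open ones.
{B}: Galt→B 11·23=253, Tring→B 9·5=45, Farrow→B 14·4=56, Vance→B 8·6=48, Orton→B 10·20=200, Ryde→B 11·17=187, Pell→B 6·19=114, Largo→B 3·18=54. Service 957; fixed 137; total 1094.

Total cost: 1094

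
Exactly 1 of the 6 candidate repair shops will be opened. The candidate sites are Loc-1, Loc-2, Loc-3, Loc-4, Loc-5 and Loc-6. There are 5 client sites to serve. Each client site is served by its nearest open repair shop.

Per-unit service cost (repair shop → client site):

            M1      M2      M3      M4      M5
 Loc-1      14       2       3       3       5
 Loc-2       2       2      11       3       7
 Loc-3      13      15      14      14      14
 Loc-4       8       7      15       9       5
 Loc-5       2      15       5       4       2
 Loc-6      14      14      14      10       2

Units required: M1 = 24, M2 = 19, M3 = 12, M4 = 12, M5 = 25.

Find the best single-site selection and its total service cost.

Choose Loc-2 only; total service cost 429.

With exactly 1 open, each client site uses its cheapest among the chosen.
{Loc-2}: M1→Loc-2 2·24=48, M2→Loc-2 2·19=38, M3→Loc-2 11·12=132, M4→Loc-2 3·12=36, M5→Loc-2 7·25=175. Service cost 429.
{Loc-5}: service cost 491
{Loc-1}: service cost 571
Among all 6 size-1 choices, {Loc-2} is lowest.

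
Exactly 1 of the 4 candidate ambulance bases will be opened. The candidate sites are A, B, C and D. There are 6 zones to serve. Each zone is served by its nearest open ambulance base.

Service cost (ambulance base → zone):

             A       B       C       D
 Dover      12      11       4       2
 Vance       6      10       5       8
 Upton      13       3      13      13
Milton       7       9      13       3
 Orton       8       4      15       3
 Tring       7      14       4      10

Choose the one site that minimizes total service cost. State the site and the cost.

Choose D only; total service cost 39.

With exactly 1 open, each zone uses its cheapest among the chosen.
{D}: Dover→D 2, Vance→D 8, Upton→D 13, Milton→D 3, Orton→D 3, Tring→D 10. Service cost 39.
{B}: service cost 51
{A}: service cost 53
Among all 4 size-1 choices, {D} is lowest.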